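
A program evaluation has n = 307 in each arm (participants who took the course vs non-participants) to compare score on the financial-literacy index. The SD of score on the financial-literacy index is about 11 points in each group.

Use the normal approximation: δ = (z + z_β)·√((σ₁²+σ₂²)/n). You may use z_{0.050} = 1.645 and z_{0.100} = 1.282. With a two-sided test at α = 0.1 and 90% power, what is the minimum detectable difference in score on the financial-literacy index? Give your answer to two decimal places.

Minimum detectable difference ≈ 2.60 points

δ = (z_{α/2} + z_β) · √((σ₁²+σ₂²)/n)
  = (1.645 + 1.282) · √(242/307)
  = 2.927 · √0.78827
  = 2.927 · 0.8878
  = 2.5987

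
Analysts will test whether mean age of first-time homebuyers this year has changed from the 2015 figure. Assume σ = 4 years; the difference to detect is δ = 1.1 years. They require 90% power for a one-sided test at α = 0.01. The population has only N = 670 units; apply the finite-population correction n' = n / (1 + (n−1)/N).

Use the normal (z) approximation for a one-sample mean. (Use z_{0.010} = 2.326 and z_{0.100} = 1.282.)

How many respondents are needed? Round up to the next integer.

n = (z_α + z_β)² · σ² / δ²
  = (2.326 + 1.282)² · 4² / 1.1²
  = 13.0177 · 16 / 1.21
  = 172.13
Finite-population correction (N = 670): 172.13 / (1 + (172.13 − 1)/670) = 137.11.
Round up → n = 138.

n = 138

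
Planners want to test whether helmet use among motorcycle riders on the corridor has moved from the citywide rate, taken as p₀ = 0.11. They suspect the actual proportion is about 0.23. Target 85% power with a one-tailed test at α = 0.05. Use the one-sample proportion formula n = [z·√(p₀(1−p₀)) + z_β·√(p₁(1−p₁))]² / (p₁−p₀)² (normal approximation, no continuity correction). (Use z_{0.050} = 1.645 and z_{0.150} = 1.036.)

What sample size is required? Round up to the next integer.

n = 63

n = [z_α·√(p₀q₀) + z_β·√(p₁q₁)]² / (p₁ − p₀)²
  = [1.645·√(0.11·0.89) + 1.036·√(0.23·0.77)]² / (0.12)²
  = [1.645·0.3129 + 1.036·0.4208]² / 0.0144
  = [0.9507]² / 0.0144
  = 62.76
Round up → n = 63.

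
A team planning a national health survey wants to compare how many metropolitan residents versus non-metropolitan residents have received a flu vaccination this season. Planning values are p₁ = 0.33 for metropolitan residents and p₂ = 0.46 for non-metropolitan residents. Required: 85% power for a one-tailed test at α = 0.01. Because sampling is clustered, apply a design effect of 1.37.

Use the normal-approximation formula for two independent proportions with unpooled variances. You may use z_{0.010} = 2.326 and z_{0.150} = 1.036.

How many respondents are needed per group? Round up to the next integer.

n = (z_α + z_β)² · [p₁(1−p₁) + p₂(1−p₂)] / (p₁ − p₂)²
  = (2.326 + 1.036)² · (0.33·0.67 + 0.46·0.54) / (-0.13)²
  = (3.362)² · (0.2211 + 0.2484) / 0.0169
  = 11.3030 · 0.4695 / 0.0169
  = 314.01
Design effect: 1.37 × 314.01 = 430.19.
Round up → n = 431 per group.

n = 431 per group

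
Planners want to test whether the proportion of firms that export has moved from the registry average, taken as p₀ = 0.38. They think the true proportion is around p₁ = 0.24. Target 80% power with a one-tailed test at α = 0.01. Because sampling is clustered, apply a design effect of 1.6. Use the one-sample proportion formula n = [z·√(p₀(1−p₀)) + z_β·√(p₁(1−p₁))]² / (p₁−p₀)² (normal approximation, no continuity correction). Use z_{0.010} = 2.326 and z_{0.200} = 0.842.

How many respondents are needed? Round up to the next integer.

n = [z_α·√(p₀q₀) + z_β·√(p₁q₁)]² / (p₁ − p₀)²
  = [2.326·√(0.38·0.62) + 0.842·√(0.24·0.76)]² / (-0.14)²
  = [2.326·0.4854 + 0.842·0.4271]² / 0.0196
  = [1.4886]² / 0.0196
  = 113.06
Design effect: 1.6 × 113.06 = 180.90.
Round up → n = 181.

n = 181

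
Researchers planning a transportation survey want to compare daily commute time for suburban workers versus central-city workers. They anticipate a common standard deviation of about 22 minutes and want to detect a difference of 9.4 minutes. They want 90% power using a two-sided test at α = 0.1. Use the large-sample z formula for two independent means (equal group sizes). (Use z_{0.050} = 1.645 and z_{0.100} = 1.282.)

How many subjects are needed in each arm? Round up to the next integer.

n = 94 per group

n = (z_{α/2} + z_β)² · (σ₁² + σ₂²) / δ²
  = (1.645 + 1.282)² · (2·22² = 968) / 9.4²
  = 8.5673 · 968 / 88.36
  = 93.86
Round up → n = 94 per group.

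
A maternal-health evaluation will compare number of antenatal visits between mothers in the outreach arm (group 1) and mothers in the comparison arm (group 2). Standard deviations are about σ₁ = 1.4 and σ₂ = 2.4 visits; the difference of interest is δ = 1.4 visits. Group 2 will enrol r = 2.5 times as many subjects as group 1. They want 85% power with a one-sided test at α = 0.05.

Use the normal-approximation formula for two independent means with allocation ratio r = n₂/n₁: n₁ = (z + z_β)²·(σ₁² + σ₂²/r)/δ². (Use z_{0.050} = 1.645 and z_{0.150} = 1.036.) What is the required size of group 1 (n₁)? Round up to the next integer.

n₁ = 16

n₁ = (z_α + z_β)² · (σ₁² + σ₂²/r) / δ²
   = (1.645 + 1.036)² · (1.4² + 2.4²/2.5) / 1.4²
   = 7.1878 · (1.96 + 2.304) / 1.96
   = 7.1878 · 4.264 / 1.96
   = 15.64
Round up → n₁ = 16; n₂ = r·n₁ = 2.5 × 16 = 40.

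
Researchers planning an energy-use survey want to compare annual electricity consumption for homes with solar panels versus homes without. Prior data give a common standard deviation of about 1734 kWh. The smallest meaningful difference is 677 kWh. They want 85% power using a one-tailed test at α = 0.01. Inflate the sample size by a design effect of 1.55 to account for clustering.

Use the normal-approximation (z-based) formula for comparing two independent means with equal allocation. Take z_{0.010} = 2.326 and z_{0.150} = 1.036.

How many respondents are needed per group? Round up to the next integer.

n = (z_α + z_β)² · (σ₁² + σ₂²) / δ²
  = (2.326 + 1.036)² · (2·1734² = 6013512) / 677²
  = 11.3030 · 6013512 / 458329
  = 148.30
Design effect: 1.55 × 148.30 = 229.87.
Round up → n = 230 per group.

n = 230 per group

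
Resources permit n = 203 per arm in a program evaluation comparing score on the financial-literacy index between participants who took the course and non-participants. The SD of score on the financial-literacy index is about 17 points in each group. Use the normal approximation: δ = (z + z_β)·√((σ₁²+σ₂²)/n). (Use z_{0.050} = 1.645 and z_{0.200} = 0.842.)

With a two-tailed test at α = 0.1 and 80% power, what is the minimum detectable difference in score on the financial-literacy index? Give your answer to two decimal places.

Minimum detectable difference ≈ 4.20 points

δ = (z_{α/2} + z_β) · √((σ₁²+σ₂²)/n)
  = (1.645 + 0.842) · √(578/203)
  = 2.487 · √2.8473
  = 2.487 · 1.6874
  = 4.1965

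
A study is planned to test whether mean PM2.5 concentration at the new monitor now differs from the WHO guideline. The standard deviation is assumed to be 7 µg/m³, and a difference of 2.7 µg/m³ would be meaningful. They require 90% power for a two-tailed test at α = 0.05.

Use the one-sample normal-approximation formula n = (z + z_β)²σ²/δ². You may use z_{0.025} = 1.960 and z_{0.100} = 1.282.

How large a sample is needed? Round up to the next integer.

n = 71

n = (z_{α/2} + z_β)² · σ² / δ²
  = (1.960 + 1.282)² · 7² / 2.7²
  = 10.5106 · 49 / 7.29
  = 70.65
Round up → n = 71.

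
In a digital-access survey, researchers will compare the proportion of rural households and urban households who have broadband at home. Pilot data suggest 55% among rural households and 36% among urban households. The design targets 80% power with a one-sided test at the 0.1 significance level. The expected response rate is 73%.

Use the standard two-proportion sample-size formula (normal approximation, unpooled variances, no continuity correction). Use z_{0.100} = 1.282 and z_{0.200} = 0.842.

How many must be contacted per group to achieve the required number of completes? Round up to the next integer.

n = 82 per group

n = (z_α + z_β)² · [p₁(1−p₁) + p₂(1−p₂)] / (p₁ − p₂)²
  = (1.282 + 0.842)² · (0.55·0.45 + 0.36·0.64) / (0.19)²
  = (2.124)² · (0.2475 + 0.2304) / 0.0361
  = 4.5114 · 0.4779 / 0.0361
  = 59.72
Adjust for 73% response: 59.72 / 0.73 = 81.81.
Round up → n = 82 per group.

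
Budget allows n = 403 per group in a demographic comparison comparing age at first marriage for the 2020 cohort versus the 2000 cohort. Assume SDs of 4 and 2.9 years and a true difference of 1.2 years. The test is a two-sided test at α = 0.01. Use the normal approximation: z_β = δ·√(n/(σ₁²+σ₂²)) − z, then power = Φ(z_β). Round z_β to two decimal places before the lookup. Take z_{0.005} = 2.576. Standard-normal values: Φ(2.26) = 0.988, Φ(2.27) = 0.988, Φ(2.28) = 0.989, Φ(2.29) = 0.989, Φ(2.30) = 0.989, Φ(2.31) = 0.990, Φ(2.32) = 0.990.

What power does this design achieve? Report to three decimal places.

z_β = δ·√(n/(σ₁²+σ₂²)) − z_{α/2}
    = 1.2 · √(403/24.41) − 2.576
    = 1.2 · 4.06320 − 2.576
    = 4.8758 − 2.576 = 2.2998 → 2.30
Power = Φ(2.30) = 0.989.

Power ≈ 0.989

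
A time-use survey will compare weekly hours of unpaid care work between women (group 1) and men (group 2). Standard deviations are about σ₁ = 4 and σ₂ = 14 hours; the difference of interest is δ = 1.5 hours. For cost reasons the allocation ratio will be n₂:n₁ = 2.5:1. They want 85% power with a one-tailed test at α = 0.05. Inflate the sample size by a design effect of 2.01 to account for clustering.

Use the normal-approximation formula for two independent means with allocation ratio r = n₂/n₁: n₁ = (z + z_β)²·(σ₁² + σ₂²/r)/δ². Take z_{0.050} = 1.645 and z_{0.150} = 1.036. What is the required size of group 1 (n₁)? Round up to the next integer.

n₁ = 607

n₁ = (z_α + z_β)² · (σ₁² + σ₂²/r) / δ²
   = (1.645 + 1.036)² · (4² + 14²/2.5) / 1.5²
   = 7.1878 · (16 + 78.4) / 2.25
   = 7.1878 · 94.4 / 2.25
   = 301.57
Design effect: 2.01 × 301.57 = 606.15.
Round up → n₁ = 607; n₂ = r·n₁ = 2.5 × 607 = 1518.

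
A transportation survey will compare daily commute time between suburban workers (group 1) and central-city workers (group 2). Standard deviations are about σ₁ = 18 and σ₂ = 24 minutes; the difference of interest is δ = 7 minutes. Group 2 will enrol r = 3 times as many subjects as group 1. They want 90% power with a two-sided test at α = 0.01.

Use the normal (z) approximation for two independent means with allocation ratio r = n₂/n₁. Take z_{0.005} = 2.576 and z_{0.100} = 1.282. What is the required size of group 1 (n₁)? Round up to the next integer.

n₁ = (z_{α/2} + z_β)² · (σ₁² + σ₂²/r) / δ²
   = (2.576 + 1.282)² · (18² + 24²/3) / 7²
   = 14.8842 · (324 + 192) / 49
   = 14.8842 · 516 / 49
   = 156.74
Round up → n₁ = 157; n₂ = r·n₁ = 3 × 157 = 471.

n₁ = 157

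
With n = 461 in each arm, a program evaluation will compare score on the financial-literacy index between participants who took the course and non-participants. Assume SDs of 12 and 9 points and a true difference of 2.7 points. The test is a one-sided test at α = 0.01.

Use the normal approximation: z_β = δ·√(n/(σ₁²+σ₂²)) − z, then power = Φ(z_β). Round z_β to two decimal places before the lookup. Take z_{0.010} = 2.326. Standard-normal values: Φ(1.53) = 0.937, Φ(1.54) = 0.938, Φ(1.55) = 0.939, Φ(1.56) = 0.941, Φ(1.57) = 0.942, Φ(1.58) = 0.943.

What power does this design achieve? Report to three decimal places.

Power ≈ 0.938

z_β = δ·√(n/(σ₁²+σ₂²)) − z_α
    = 2.7 · √(461/225) − 2.326
    = 2.7 · 1.43139 − 2.326
    = 3.8648 − 2.326 = 1.5388 → 1.54
Power = Φ(1.54) = 0.938.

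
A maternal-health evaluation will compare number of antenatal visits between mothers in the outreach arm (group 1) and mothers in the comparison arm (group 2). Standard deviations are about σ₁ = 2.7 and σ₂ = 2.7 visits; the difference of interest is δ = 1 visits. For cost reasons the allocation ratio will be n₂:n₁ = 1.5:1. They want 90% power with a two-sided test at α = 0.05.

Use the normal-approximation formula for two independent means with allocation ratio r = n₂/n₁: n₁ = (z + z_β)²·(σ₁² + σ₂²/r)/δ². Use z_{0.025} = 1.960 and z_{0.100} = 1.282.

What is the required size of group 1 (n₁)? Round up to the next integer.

n₁ = (z_{α/2} + z_β)² · (σ₁² + σ₂²/r) / δ²
   = (1.960 + 1.282)² · (2.7² + 2.7²/1.5) / 1²
   = 10.5106 · (7.29 + 4.86) / 1
   = 10.5106 · 12.15 / 1
   = 127.70
Round up → n₁ = 128; n₂ = r·n₁ = 1.5 × 128 = 192.

n₁ = 128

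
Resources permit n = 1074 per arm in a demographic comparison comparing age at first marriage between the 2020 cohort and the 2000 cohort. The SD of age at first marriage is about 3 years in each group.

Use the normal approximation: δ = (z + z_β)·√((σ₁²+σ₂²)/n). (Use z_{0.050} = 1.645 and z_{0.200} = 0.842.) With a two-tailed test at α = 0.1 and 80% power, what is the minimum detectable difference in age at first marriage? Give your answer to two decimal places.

δ = (z_{α/2} + z_β) · √((σ₁²+σ₂²)/n)
  = (1.645 + 0.842) · √(18/1074)
  = 2.487 · √0.01676
  = 2.487 · 0.1295
  = 0.3220

Minimum detectable difference ≈ 0.32 years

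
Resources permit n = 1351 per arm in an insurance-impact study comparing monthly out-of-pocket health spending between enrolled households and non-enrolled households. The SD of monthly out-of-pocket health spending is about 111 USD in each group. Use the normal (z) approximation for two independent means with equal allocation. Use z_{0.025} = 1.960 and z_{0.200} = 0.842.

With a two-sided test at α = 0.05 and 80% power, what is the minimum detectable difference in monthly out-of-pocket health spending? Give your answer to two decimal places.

δ = (z_{α/2} + z_β) · √((σ₁²+σ₂²)/n)
  = (1.960 + 0.842) · √(24642/1351)
  = 2.802 · √18.2398
  = 2.802 · 4.2708
  = 11.9668

Minimum detectable difference ≈ 11.97 USD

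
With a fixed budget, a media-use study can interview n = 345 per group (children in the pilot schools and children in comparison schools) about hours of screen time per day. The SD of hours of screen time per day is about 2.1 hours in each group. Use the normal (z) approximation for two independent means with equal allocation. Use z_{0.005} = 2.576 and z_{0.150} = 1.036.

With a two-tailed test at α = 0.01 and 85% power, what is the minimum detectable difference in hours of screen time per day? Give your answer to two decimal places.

δ = (z_{α/2} + z_β) · √((σ₁²+σ₂²)/n)
  = (2.576 + 1.036) · √(8.82/345)
  = 3.612 · √0.02557
  = 3.612 · 0.1599
  = 0.5775

Minimum detectable difference ≈ 0.58 hours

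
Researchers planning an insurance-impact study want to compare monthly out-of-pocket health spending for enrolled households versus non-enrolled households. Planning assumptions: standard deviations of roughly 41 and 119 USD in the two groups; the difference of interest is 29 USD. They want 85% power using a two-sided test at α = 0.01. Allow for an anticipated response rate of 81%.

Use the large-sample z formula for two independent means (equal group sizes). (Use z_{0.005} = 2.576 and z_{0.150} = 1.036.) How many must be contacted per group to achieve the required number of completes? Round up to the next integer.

n = 304 per group

n = (z_{α/2} + z_β)² · (σ₁² + σ₂²) / δ²
  = (2.576 + 1.036)² · (41² + 119² = 15842) / 29²
  = 13.0465 · 15842 / 841
  = 245.76
Adjust for 81% response: 245.76 / 0.81 = 303.41.
Round up → n = 304 per group.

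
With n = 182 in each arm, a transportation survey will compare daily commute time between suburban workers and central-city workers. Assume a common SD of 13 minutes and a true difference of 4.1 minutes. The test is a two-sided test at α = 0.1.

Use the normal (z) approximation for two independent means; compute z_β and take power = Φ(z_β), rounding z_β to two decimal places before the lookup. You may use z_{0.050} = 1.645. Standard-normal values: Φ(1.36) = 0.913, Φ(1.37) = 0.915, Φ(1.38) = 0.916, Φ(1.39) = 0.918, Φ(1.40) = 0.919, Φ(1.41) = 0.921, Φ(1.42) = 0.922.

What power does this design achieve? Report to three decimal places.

Power ≈ 0.913

z_β = δ·√(n/(σ₁²+σ₂²)) − z_{α/2}
    = 4.1 · √(182/338) − 1.645
    = 4.1 · 0.73380 − 1.645
    = 3.0086 − 1.645 = 1.3636 → 1.36
Power = Φ(1.36) = 0.913.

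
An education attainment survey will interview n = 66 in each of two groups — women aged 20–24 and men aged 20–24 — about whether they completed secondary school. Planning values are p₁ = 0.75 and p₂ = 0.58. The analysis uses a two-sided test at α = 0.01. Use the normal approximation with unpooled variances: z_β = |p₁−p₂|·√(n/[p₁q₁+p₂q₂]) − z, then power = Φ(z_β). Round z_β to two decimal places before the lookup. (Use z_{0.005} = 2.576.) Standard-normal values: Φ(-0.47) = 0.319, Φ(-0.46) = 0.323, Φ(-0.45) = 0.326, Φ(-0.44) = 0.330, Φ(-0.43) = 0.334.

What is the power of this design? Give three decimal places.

Power ≈ 0.319

z_β = |p₁−p₂|·√(n/[p₁q₁+p₂q₂]) − z_{α/2}
    = 0.17 · √(66/0.4311) − 2.576
    = 0.17 · 12.3732 − 2.576
    = 2.1034 − 2.576 = -0.4726 → -0.47
Power = Φ(-0.47) = 0.319.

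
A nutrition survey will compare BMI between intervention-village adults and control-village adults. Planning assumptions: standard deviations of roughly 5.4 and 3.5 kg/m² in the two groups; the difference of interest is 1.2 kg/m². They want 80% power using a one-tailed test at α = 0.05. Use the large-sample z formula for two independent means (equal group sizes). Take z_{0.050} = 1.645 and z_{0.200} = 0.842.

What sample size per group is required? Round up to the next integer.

n = 178 per group

n = (z_α + z_β)² · (σ₁² + σ₂²) / δ²
  = (1.645 + 0.842)² · (5.4² + 3.5² = 41.41) / 1.2²
  = 6.1852 · 41.41 / 1.44
  = 177.87
Round up → n = 178 per group.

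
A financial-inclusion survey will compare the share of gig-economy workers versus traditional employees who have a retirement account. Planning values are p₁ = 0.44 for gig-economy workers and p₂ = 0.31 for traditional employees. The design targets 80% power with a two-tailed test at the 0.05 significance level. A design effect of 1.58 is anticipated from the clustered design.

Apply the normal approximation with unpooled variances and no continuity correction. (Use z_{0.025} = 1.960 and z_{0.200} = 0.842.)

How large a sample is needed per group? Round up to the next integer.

n = (z_{α/2} + z_β)² · [p₁(1−p₁) + p₂(1−p₂)] / (p₁ − p₂)²
  = (1.960 + 0.842)² · (0.44·0.56 + 0.31·0.69) / (0.13)²
  = (2.802)² · (0.2464 + 0.2139) / 0.0169
  = 7.8512 · 0.4603 / 0.0169
  = 213.84
Design effect: 1.58 × 213.84 = 337.87.
Round up → n = 338 per group.

n = 338 per group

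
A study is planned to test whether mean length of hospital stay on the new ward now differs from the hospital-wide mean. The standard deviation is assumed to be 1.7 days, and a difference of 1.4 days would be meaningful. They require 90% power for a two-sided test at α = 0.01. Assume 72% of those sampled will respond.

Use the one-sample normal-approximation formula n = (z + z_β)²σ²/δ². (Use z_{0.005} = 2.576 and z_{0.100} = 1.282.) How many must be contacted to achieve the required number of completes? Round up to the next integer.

n = 31

n = (z_{α/2} + z_β)² · σ² / δ²
  = (2.576 + 1.282)² · 1.7² / 1.4²
  = 14.8842 · 2.89 / 1.96
  = 21.95
Adjust for 72% response: 21.95 / 0.72 = 30.48.
Round up → n = 31.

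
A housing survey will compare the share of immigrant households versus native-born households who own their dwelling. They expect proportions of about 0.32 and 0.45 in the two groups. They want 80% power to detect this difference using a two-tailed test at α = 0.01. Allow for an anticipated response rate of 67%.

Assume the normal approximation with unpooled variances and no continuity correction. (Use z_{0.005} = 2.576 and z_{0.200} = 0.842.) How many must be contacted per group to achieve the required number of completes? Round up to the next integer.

n = (z_{α/2} + z_β)² · [p₁(1−p₁) + p₂(1−p₂)] / (p₁ − p₂)²
  = (2.576 + 0.842)² · (0.32·0.68 + 0.45·0.55) / (-0.13)²
  = (3.418)² · (0.2176 + 0.2475) / 0.0169
  = 11.6827 · 0.4651 / 0.0169
  = 321.52
Adjust for 67% response: 321.52 / 0.67 = 479.88.
Round up → n = 480 per group.

n = 480 per group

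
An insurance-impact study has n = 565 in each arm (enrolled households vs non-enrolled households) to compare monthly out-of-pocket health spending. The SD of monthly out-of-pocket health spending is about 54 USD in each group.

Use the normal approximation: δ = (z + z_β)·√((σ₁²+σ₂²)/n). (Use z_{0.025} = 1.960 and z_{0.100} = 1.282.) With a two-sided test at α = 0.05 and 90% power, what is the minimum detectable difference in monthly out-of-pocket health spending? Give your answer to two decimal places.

δ = (z_{α/2} + z_β) · √((σ₁²+σ₂²)/n)
  = (1.960 + 1.282) · √(5832/565)
  = 3.242 · √10.3221
  = 3.242 · 3.2128
  = 10.4159

Minimum detectable difference ≈ 10.42 USD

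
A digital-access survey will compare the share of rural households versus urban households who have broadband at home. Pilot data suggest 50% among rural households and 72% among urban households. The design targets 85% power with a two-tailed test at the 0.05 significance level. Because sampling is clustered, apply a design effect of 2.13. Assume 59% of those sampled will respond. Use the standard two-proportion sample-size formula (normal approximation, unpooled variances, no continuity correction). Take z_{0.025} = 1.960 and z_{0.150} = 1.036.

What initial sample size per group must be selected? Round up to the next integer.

n = (z_{α/2} + z_β)² · [p₁(1−p₁) + p₂(1−p₂)] / (p₁ − p₂)²
  = (1.960 + 1.036)² · (0.50·0.50 + 0.72·0.28) / (-0.22)²
  = (2.996)² · (0.2500 + 0.2016) / 0.0484
  = 8.9760 · 0.4516 / 0.0484
  = 83.75
Design effect: 2.13 × 83.75 = 178.39.
Adjust for 59% response: 178.39 / 0.59 = 302.36.
Round up → n = 303 per group.

n = 303 per group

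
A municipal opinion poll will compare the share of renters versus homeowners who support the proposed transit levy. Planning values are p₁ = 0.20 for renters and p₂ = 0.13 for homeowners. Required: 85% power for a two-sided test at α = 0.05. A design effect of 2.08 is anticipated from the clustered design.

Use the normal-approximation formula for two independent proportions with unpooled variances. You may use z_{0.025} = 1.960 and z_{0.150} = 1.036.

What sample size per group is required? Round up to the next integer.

n = (z_{α/2} + z_β)² · [p₁(1−p₁) + p₂(1−p₂)] / (p₁ − p₂)²
  = (1.960 + 1.036)² · (0.20·0.80 + 0.13·0.87) / (0.07)²
  = (2.996)² · (0.1600 + 0.1131) / 0.0049
  = 8.9760 · 0.2731 / 0.0049
  = 500.28
Design effect: 2.08 × 500.28 = 1040.57.
Round up → n = 1041 per group.

n = 1041 per group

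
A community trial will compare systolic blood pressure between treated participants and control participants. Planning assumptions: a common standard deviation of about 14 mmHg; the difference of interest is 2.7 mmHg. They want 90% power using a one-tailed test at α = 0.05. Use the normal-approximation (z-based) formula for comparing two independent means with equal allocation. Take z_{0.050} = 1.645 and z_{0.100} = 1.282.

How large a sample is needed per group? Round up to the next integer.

n = (z_α + z_β)² · (σ₁² + σ₂²) / δ²
  = (1.645 + 1.282)² · (2·14² = 392) / 2.7²
  = 8.5673 · 392 / 7.29
  = 460.68
Round up → n = 461 per group.

n = 461 per group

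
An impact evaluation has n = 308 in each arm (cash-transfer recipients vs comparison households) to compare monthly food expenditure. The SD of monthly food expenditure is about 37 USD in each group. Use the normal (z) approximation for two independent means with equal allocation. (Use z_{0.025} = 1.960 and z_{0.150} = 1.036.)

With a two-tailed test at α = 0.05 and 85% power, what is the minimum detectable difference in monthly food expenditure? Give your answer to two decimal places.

δ = (z_{α/2} + z_β) · √((σ₁²+σ₂²)/n)
  = (1.960 + 1.036) · √(2738/308)
  = 2.996 · √8.8896
  = 2.996 · 2.9815
  = 8.9327

Minimum detectable difference ≈ 8.93 USD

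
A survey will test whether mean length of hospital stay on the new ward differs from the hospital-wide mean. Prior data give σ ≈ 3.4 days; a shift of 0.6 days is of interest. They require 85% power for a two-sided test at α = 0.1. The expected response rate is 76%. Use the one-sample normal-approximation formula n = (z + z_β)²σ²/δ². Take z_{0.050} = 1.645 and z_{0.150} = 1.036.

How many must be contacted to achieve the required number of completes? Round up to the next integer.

n = (z_{α/2} + z_β)² · σ² / δ²
  = (1.645 + 1.036)² · 3.4² / 0.6²
  = 7.1878 · 11.56 / 0.36
  = 230.81
Adjust for 76% response: 230.81 / 0.76 = 303.69.
Round up → n = 304.

n = 304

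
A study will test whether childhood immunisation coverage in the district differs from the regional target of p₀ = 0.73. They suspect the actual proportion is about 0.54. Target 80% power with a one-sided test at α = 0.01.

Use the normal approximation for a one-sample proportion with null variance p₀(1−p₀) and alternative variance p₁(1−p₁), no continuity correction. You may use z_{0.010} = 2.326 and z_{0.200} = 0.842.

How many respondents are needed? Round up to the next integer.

n = [z_α·√(p₀q₀) + z_β·√(p₁q₁)]² / (p₁ − p₀)²
  = [2.326·√(0.73·0.27) + 0.842·√(0.54·0.46)]² / (-0.19)²
  = [2.326·0.4440 + 0.842·0.4984]² / 0.0361
  = [1.4523]² / 0.0361
  = 58.43
Round up → n = 59.

n = 59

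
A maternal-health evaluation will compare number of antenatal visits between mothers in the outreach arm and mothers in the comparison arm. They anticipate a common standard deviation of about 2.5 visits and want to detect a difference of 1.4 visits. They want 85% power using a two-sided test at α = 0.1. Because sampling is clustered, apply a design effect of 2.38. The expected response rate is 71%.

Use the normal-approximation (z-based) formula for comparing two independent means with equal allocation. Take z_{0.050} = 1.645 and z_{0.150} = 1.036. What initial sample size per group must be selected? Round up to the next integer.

n = 154 per group

n = (z_{α/2} + z_β)² · (σ₁² + σ₂²) / δ²
  = (1.645 + 1.036)² · (2·2.5² = 12.5) / 1.4²
  = 7.1878 · 12.5 / 1.96
  = 45.84
Design effect: 2.38 × 45.84 = 109.10.
Adjust for 71% response: 109.10 / 0.71 = 153.66.
Round up → n = 154 per group.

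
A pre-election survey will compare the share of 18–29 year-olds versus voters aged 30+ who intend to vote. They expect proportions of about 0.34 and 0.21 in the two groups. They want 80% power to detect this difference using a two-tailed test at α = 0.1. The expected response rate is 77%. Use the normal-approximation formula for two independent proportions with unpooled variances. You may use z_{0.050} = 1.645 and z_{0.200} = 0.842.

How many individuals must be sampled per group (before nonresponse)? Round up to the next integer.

n = 186 per group

n = (z_{α/2} + z_β)² · [p₁(1−p₁) + p₂(1−p₂)] / (p₁ − p₂)²
  = (1.645 + 0.842)² · (0.34·0.66 + 0.21·0.79) / (0.13)²
  = (2.487)² · (0.2244 + 0.1659) / 0.0169
  = 6.1852 · 0.3903 / 0.0169
  = 142.84
Adjust for 77% response: 142.84 / 0.77 = 185.51.
Round up → n = 186 per group.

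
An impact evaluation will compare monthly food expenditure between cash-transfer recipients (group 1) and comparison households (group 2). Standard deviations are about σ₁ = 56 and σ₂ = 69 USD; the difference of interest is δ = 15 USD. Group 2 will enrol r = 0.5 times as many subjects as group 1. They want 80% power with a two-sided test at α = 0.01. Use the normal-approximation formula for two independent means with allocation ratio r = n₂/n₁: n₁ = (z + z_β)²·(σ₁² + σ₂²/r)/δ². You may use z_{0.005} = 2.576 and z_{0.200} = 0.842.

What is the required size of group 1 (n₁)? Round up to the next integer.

n₁ = (z_{α/2} + z_β)² · (σ₁² + σ₂²/r) / δ²
   = (2.576 + 0.842)² · (56² + 69²/0.5) / 15²
   = 11.6827 · (3136 + 9522) / 225
   = 11.6827 · 12658 / 225
   = 657.24
Round up → n₁ = 658; n₂ = r·n₁ = 0.5 × 658 = 329.

n₁ = 658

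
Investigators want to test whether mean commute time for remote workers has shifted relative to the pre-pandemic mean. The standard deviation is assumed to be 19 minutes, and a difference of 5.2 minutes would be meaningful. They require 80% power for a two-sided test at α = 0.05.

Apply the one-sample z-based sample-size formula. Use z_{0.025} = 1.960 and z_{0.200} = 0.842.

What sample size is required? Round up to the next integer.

n = (z_{α/2} + z_β)² · σ² / δ²
  = (1.960 + 0.842)² · 19² / 5.2²
  = 7.8512 · 361 / 27.04
  = 104.82
Round up → n = 105.

n = 105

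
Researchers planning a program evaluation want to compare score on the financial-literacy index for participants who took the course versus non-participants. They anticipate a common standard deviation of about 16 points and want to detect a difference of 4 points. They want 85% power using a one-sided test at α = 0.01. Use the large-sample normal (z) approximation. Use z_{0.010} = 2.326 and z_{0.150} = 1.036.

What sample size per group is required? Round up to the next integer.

n = 362 per group

n = (z_α + z_β)² · (σ₁² + σ₂²) / δ²
  = (2.326 + 1.036)² · (2·16² = 512) / 4²
  = 11.3030 · 512 / 16
  = 361.70
Round up → n = 362 per group.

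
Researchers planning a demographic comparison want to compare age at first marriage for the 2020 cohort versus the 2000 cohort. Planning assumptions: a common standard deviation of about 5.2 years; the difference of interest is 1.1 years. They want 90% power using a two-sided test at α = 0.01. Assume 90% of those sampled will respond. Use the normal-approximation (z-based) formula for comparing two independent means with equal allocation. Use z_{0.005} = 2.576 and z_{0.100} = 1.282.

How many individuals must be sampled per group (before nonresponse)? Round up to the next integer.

n = 740 per group

n = (z_{α/2} + z_β)² · (σ₁² + σ₂²) / δ²
  = (2.576 + 1.282)² · (2·5.2² = 54.08) / 1.1²
  = 14.8842 · 54.08 / 1.21
  = 665.24
Adjust for 90% response: 665.24 / 0.90 = 739.15.
Round up → n = 740 per group.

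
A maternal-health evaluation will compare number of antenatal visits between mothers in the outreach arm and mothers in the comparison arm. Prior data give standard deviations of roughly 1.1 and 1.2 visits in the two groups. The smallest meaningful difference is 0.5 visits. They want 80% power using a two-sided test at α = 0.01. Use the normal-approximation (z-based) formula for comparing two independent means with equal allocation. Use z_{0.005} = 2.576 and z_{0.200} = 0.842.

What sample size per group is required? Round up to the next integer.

n = 124 per group

n = (z_{α/2} + z_β)² · (σ₁² + σ₂²) / δ²
  = (2.576 + 0.842)² · (1.1² + 1.2² = 2.65) / 0.5²
  = 11.6827 · 2.65 / 0.25
  = 123.84
Round up → n = 124 per group.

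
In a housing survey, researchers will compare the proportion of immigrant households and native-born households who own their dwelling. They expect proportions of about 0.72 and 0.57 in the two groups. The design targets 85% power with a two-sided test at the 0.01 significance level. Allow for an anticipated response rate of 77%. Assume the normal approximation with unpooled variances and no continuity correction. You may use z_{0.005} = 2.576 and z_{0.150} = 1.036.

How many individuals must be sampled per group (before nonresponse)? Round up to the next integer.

n = 337 per group

n = (z_{α/2} + z_β)² · [p₁(1−p₁) + p₂(1−p₂)] / (p₁ − p₂)²
  = (2.576 + 1.036)² · (0.72·0.28 + 0.57·0.43) / (0.15)²
  = (3.612)² · (0.2016 + 0.2451) / 0.0225
  = 13.0465 · 0.4467 / 0.0225
  = 259.02
Adjust for 77% response: 259.02 / 0.77 = 336.39.
Round up → n = 337 per group.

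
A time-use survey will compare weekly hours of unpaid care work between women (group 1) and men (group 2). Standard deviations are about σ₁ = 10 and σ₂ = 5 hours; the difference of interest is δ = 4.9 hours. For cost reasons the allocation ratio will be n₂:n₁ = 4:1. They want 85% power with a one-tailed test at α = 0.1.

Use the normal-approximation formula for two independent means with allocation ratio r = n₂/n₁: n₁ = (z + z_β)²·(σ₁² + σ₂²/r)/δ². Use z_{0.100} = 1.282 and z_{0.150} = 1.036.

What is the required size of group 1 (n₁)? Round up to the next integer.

n₁ = 24

n₁ = (z_α + z_β)² · (σ₁² + σ₂²/r) / δ²
   = (1.282 + 1.036)² · (10² + 5²/4) / 4.9²
   = 5.3731 · (100 + 6.25) / 24.01
   = 5.3731 · 106.25 / 24.01
   = 23.78
Round up → n₁ = 24; n₂ = r·n₁ = 4 × 24 = 96.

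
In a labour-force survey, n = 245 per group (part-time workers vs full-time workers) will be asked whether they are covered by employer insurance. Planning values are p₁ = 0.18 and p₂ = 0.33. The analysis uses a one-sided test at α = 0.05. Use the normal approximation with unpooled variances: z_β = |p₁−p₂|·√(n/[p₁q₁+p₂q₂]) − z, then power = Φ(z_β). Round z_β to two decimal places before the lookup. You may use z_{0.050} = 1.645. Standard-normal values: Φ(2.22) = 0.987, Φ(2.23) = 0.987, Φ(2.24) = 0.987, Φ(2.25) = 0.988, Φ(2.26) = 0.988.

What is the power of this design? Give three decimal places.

z_β = |p₁−p₂|·√(n/[p₁q₁+p₂q₂]) − z_α
    = 0.15 · √(245/0.3687) − 1.645
    = 0.15 · 25.7778 − 1.645
    = 3.8667 − 1.645 = 2.2217 → 2.22
Power = Φ(2.22) = 0.987.

Power ≈ 0.987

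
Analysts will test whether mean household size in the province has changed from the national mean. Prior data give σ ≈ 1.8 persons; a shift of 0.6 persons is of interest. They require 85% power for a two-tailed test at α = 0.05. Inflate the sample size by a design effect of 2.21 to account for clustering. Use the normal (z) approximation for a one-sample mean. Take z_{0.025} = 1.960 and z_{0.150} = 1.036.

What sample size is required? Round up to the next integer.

n = 179

n = (z_{α/2} + z_β)² · σ² / δ²
  = (1.960 + 1.036)² · 1.8² / 0.6²
  = 8.9760 · 3.24 / 0.36
  = 80.78
Design effect: 2.21 × 80.78 = 178.53.
Round up → n = 179.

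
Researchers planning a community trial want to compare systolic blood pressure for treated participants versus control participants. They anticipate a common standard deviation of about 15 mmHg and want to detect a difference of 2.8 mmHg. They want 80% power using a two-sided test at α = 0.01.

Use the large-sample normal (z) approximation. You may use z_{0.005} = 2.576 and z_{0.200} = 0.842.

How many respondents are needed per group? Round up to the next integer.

n = 671 per group

n = (z_{α/2} + z_β)² · (σ₁² + σ₂²) / δ²
  = (2.576 + 0.842)² · (2·15² = 450) / 2.8²
  = 11.6827 · 450 / 7.84
  = 670.56
Round up → n = 671 per group.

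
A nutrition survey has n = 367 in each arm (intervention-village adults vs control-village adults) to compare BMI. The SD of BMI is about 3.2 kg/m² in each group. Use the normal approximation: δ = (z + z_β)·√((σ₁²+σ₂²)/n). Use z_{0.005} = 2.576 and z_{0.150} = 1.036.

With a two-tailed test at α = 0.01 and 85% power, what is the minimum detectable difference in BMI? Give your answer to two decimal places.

Minimum detectable difference ≈ 0.85 kg/m²

δ = (z_{α/2} + z_β) · √((σ₁²+σ₂²)/n)
  = (2.576 + 1.036) · √(20.48/367)
  = 3.612 · √0.0558
  = 3.612 · 0.2362
  = 0.8533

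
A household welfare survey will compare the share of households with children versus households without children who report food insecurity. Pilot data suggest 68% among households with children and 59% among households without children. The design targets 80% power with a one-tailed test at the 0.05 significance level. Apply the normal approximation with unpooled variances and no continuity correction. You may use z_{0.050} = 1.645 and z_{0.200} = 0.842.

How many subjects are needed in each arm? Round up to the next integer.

n = (z_α + z_β)² · [p₁(1−p₁) + p₂(1−p₂)] / (p₁ − p₂)²
  = (1.645 + 0.842)² · (0.68·0.32 + 0.59·0.41) / (0.09)²
  = (2.487)² · (0.2176 + 0.2419) / 0.0081
  = 6.1852 · 0.4595 / 0.0081
  = 350.87
Round up → n = 351 per group.

n = 351 per group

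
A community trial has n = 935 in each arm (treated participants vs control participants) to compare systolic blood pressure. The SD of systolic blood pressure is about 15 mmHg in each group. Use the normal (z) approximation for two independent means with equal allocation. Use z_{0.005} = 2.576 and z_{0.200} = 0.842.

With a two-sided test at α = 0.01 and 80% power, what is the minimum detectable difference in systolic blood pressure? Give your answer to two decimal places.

Minimum detectable difference ≈ 2.37 mmHg

δ = (z_{α/2} + z_β) · √((σ₁²+σ₂²)/n)
  = (2.576 + 0.842) · √(450/935)
  = 3.418 · √0.48128
  = 3.418 · 0.6937
  = 2.3712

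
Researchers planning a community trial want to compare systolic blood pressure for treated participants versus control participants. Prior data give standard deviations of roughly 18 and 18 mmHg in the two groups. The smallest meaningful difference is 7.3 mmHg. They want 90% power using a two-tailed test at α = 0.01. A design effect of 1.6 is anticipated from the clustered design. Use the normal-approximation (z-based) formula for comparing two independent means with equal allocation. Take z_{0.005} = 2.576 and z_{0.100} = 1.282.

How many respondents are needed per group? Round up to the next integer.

n = (z_{α/2} + z_β)² · (σ₁² + σ₂²) / δ²
  = (2.576 + 1.282)² · (18² + 18² = 648) / 7.3²
  = 14.8842 · 648 / 53.29
  = 180.99
Design effect: 1.6 × 180.99 = 289.58.
Round up → n = 290 per group.

n = 290 per group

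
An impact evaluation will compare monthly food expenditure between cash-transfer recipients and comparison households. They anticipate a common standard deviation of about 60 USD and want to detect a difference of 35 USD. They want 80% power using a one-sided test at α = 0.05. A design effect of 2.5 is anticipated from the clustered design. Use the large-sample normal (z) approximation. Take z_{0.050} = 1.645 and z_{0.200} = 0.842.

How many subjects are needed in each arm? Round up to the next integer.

n = 91 per group

n = (z_α + z_β)² · (σ₁² + σ₂²) / δ²
  = (1.645 + 0.842)² · (2·60² = 7200) / 35²
  = 6.1852 · 7200 / 1225
  = 36.35
Design effect: 2.5 × 36.35 = 90.88.
Round up → n = 91 per group.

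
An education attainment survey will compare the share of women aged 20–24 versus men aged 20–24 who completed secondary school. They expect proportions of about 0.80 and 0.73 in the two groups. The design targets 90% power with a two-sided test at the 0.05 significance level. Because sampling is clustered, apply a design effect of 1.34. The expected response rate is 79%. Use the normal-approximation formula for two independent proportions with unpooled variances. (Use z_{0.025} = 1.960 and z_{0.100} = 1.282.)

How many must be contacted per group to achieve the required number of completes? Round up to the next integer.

n = (z_{α/2} + z_β)² · [p₁(1−p₁) + p₂(1−p₂)] / (p₁ − p₂)²
  = (1.960 + 1.282)² · (0.80·0.20 + 0.73·0.27) / (0.07)²
  = (3.242)² · (0.1600 + 0.1971) / 0.0049
  = 10.5106 · 0.3571 / 0.0049
  = 765.98
Design effect: 1.34 × 765.98 = 1026.42.
Adjust for 79% response: 1026.42 / 0.79 = 1299.26.
Round up → n = 1300 per group.

n = 1300 per group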